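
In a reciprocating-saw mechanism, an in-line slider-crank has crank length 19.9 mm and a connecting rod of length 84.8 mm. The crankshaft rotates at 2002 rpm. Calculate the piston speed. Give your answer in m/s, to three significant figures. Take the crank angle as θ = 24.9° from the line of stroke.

ω = 2π·2002/60 = 209.6 rad/s
For an in-line slider-crank, x = r cosθ + √(L² − r² sin²θ), so v = −rω sinθ·[1 + r cosθ/√(L² − r² sin²θ)].
With r = 0.0199 m, L = 0.0848 m, θ = 24.9°: √(L² − r² sin²θ) = 0.084385 m.
v = −0.0199·209.6·0.42104·[1 + 0.0199·0.90704/0.084385] = -2.1323 m/s.
|v| = 2.1323 m/s.

2.13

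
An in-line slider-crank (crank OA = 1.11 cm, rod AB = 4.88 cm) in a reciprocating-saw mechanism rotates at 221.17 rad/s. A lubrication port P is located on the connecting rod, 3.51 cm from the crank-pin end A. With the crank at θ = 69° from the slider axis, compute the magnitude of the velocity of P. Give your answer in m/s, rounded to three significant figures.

2.44

ω = 221.2 rad/s.  Crank-pin speed |V_A| = rω = 2.455 m/s, perpendicular to OA.
Rod angle: sinφ = −(r/L) sinθ ⇒ φ = -12.260°; ω_rod = −rω cosθ/√(L²−r²sin²θ) = -18.449 rad/s.
V_P = V_A + ω_rod × AP, with AP = 0.0351 m along the rod.
Components: V_Px = −rω sinθ − a·ω_rod·sinφ = -2.4294 m/s;  V_Py = rω cosθ + a·ω_rod·cosφ = +0.24699 m/s.
|V_P| = √(V_Px² + V_Py²) = 2.442 m/s.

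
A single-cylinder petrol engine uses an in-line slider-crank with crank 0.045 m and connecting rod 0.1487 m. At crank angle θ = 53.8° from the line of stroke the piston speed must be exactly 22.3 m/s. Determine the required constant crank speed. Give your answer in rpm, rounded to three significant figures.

For an in-line slider-crank, |v_piston| = rω|sinθ|·[1 + r cosθ/√(L² − r² sin²θ)].
With r = 0.045 m, L = 0.1487 m, θ = 53.8°: the bracketed kinematic factor |dx/dθ| = 0.043006 m.
ω = v/|dx/dθ| = 22.3/0.043006 = 518.53 rad/s.
N = 60ω/(2π) = 4951.6 rpm.

4950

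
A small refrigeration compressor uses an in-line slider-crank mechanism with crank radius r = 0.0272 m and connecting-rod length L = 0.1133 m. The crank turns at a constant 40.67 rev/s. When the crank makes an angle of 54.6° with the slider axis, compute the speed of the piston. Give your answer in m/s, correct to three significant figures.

6.47

ω = 2π·40.7 = 255.5 rad/s
For an in-line slider-crank, x = r cosθ + √(L² − r² sin²θ), so v = −rω sinθ·[1 + r cosθ/√(L² − r² sin²θ)].
With r = 0.0272 m, L = 0.1133 m, θ = 54.6°: √(L² − r² sin²θ) = 0.11111 m.
v = −0.0272·255.5·0.81513·[1 + 0.0272·0.57928/0.11111] = -6.4691 m/s.
|v| = 6.4691 m/s.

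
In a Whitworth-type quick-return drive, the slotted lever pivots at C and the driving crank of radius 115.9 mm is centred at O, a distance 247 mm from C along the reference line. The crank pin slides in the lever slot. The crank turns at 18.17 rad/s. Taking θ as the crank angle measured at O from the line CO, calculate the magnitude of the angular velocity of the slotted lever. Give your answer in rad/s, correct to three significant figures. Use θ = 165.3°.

ω = 18.17 rad/s
Crank pin A relative to C: A = (d + r cosθ, r sinθ); lever angle φ = atan2(r sinθ, d + r cosθ).
Differentiating tanφ: φ̇ = rω(d cosθ + r)/(d² + r² + 2dr cosθ).
d² + r² + 2dr cosθ = |CA|² = 0.0190613 m²;  d cosθ + r = -0.12302 m.
|ω_lever| = |0.1159·18.17·-0.12302| / 0.0190613 = 13.591 rad/s.

13.6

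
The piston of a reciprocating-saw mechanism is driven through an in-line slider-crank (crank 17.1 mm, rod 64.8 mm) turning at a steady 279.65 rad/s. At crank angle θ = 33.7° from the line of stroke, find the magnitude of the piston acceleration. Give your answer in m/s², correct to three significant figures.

ω = 279.6 rad/s
x(θ) = r cosθ + √(L² − r² sin²θ); with ω constant, a = ω²·d²x/dθ².
d²x/dθ² = −r cosθ − r²(cos2θ)/√u − r⁴ sin²2θ/(4u^{3/2}),  u = L² − r² sin²θ = 0.00410902 m².
Substituting r = 0.0171 m, L = 0.0648 m, θ = 33.7°: d²x/dθ² = -0.016049 m.
a = ω²·d²x/dθ² = (279.6)²·(-0.016049) = -1255.1 m/s²;  |a| = 1255.1 m/s².

1260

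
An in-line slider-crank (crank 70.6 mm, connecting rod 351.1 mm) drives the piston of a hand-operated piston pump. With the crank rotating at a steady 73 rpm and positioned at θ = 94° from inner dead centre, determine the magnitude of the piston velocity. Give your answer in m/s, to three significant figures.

0.531

ω = 2π·73/60 = 7.645 rad/s
For an in-line slider-crank, x = r cosθ + √(L² − r² sin²θ), so v = −rω sinθ·[1 + r cosθ/√(L² − r² sin²θ)].
With r = 0.0706 m, L = 0.3511 m, θ = 94°: √(L² − r² sin²θ) = 0.34396 m.
v = −0.0706·7.645·0.99756·[1 + 0.0706·-0.06976/0.34396] = -0.53068 m/s.
|v| = 0.53068 m/s.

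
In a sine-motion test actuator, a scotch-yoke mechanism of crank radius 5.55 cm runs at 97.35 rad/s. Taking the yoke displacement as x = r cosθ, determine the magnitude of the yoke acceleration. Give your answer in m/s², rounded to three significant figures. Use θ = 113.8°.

212

ω = 97.35 rad/s
x = r cosθ ⇒ ẍ = −rω² cosθ (ω constant).
|a| = rω²|cosθ| = 0.0555·(97.35)²·|cos 113.8°| = 212.25 m/s².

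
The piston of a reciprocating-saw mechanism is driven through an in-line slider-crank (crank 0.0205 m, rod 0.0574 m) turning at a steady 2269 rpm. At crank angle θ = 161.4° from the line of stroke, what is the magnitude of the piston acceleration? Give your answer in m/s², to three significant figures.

ω = 2π·2269/60 = 237.6 rad/s
x(θ) = r cosθ + √(L² − r² sin²θ); with ω constant, a = ω²·d²x/dθ².
d²x/dθ² = −r cosθ − r²(cos2θ)/√u − r⁴ sin²2θ/(4u^{3/2}),  u = L² − r² sin²θ = 0.00325201 m².
Substituting r = 0.0205 m, L = 0.0574 m, θ = 161.4°: d²x/dθ² = +0.013472 m.
a = ω²·d²x/dθ² = (237.6)²·(+0.013472) = +760.62 m/s²;  |a| = 760.62 m/s².

761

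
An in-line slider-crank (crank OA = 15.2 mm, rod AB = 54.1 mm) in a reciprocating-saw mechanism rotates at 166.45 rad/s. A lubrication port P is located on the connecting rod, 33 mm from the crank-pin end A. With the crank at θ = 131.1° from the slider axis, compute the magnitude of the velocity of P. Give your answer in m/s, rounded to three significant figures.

1.81

ω = 166.4 rad/s.  Crank-pin speed |V_A| = rω = 2.53 m/s, perpendicular to OA.
Rod angle: sinφ = −(r/L) sinθ ⇒ φ = -12.223°; ω_rod = −rω cosθ/√(L²−r²sin²θ) = +31.456 rad/s.
V_P = V_A + ω_rod × AP, with AP = 0.033 m along the rod.
Components: V_Px = −rω sinθ − a·ω_rod·sinφ = -1.6868 m/s;  V_Py = rω cosθ + a·ω_rod·cosφ = -0.64867 m/s.
|V_P| = √(V_Px² + V_Py²) = 1.8072 m/s.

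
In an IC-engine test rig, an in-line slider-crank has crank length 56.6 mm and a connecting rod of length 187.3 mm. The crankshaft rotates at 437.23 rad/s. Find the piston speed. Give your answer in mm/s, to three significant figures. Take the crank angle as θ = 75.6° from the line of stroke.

25900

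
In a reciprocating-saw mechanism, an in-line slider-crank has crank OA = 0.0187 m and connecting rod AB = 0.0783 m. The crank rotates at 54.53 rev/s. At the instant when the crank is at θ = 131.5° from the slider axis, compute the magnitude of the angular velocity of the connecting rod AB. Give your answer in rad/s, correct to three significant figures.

ω = 342.6 rad/s (converted from 54.53 rev/s).
The rod makes angle φ with the slider axis where L sinφ = r sinθ; differentiating, L cosφ·φ̇ = r ω cosθ.
L cosφ = √(L² − r² sin²θ) = 0.077037 m.
|ω_rod| = r ω |cosθ| / √(L² − r² sin²θ) = 0.0187·342.6·0.66262/0.077037 = 55.109 rad/s.

55.1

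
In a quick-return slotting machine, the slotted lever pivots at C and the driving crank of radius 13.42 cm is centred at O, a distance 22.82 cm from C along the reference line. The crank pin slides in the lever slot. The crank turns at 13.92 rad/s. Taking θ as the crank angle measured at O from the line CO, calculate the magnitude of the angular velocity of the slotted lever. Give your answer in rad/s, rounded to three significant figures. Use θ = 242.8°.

1.33

ω = 13.92 rad/s
Crank pin A relative to C: A = (d + r cosθ, r sinθ); lever angle φ = atan2(r sinθ, d + r cosθ).
Differentiating tanφ: φ̇ = rω(d cosθ + r)/(d² + r² + 2dr cosθ).
d² + r² + 2dr cosθ = |CA|² = 0.0420881 m²;  d cosθ + r = +0.02989 m.
|ω_lever| = |0.1342·13.92·+0.02989| / 0.0420881 = 1.3267 rad/s.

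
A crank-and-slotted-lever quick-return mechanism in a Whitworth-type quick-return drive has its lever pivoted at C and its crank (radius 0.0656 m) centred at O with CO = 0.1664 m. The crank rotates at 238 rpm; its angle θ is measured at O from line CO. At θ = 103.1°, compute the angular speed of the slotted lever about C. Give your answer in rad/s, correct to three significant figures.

1.69

ω = 24.92 rad/s (from 238 rpm).
Crank pin A relative to C: A = (d + r cosθ, r sinθ); lever angle φ = atan2(r sinθ, d + r cosθ).
Differentiating tanφ: φ̇ = rω(d cosθ + r)/(d² + r² + 2dr cosθ).
d² + r² + 2dr cosθ = |CA|² = 0.0270441 m²;  d cosθ + r = +0.027885 m.
|ω_lever| = |0.0656·24.92·+0.027885| / 0.0270441 = 1.6858 rad/s.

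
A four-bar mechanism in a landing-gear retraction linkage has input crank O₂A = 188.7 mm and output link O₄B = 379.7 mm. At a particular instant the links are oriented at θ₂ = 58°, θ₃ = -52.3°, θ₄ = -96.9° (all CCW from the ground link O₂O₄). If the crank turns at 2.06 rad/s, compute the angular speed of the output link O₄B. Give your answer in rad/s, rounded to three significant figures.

1.37

ω₂ = 2.06 rad/s
Differentiating the loop-closure r₂e^{iθ₂}+r₃e^{iθ₃}=r₁+r₄e^{iθ₄} gives r₂ω₂e^{iθ₂}+r₃ω₃e^{iθ₃}=r₄ω₄e^{iθ₄}.
Eliminating the other unknown: ω₄ = r₂ω₂ sin(θ₂−θ₃) / [r₄ sin(θ₄−θ₃)].
Numerator sine = +0.93789; denominator sine = -0.70215.
Result = 0.1887·2.06·(+0.93789) / (0.3797·(-0.70215)) = -1.3675 rad/s; magnitude 1.3675 rad/s.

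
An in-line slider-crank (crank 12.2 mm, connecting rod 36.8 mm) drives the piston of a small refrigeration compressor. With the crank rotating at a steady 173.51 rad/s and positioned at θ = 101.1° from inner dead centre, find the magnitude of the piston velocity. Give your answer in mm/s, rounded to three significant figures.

ω = 173.5 rad/s
For an in-line slider-crank, x = r cosθ + √(L² − r² sin²θ), so v = −rω sinθ·[1 + r cosθ/√(L² − r² sin²θ)].
With r = 0.0122 m, L = 0.0368 m, θ = 101.1°: √(L² − r² sin²θ) = 0.034798 m.
v = −0.0122·173.5·0.98129·[1 + 0.0122·-0.19252/0.034798] = -1.937 m/s.
|v| = 1.937 m/s = 1937 mm/s.

1940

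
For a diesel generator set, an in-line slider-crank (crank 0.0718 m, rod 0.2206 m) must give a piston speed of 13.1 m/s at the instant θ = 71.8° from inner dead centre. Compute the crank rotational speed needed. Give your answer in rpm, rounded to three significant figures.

1660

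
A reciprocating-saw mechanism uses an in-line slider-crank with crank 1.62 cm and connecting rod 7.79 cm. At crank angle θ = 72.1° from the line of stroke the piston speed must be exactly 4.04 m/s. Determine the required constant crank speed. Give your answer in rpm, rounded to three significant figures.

2350

For an in-line slider-crank, |v_piston| = rω|sinθ|·[1 + r cosθ/√(L² − r² sin²θ)].
With r = 0.0162 m, L = 0.0779 m, θ = 72.1°: the bracketed kinematic factor |dx/dθ| = 0.016421 m.
ω = v/|dx/dθ| = 4.04/0.016421 = 246.03 rad/s.
N = 60ω/(2π) = 2349.4 rpm.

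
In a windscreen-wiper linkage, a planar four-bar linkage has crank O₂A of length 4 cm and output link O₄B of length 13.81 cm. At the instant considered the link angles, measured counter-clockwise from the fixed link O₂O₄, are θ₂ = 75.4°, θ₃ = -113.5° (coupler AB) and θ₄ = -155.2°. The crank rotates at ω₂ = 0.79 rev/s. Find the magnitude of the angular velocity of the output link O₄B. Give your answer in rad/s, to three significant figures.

ω₂ = 4.964 rad/s (from 0.79 rev/s).
Differentiating the loop-closure r₂e^{iθ₂}+r₃e^{iθ₃}=r₁+r₄e^{iθ₄} gives r₂ω₂e^{iθ₂}+r₃ω₃e^{iθ₃}=r₄ω₄e^{iθ₄}.
Eliminating the other unknown: ω₄ = r₂ω₂ sin(θ₂−θ₃) / [r₄ sin(θ₄−θ₃)].
Numerator sine = -0.15471; denominator sine = -0.66523.
Result = 0.04·4.964·(-0.15471) / (0.1381·(-0.66523)) = +0.33436 rad/s; magnitude 0.33436 rad/s.

0.334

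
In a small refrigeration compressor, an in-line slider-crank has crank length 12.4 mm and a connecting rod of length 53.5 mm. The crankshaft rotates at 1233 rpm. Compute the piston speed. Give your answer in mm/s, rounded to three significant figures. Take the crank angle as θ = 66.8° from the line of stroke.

ω = 2π·1233/60 = 129.1 rad/s
For an in-line slider-crank, x = r cosθ + √(L² − r² sin²θ), so v = −rω sinθ·[1 + r cosθ/√(L² − r² sin²θ)].
With r = 0.0124 m, L = 0.0535 m, θ = 66.8°: √(L² − r² sin²θ) = 0.052272 m.
v = −0.0124·129.1·0.91914·[1 + 0.0124·0.39394/0.052272] = -1.6091 m/s.
|v| = 1.6091 m/s = 1609.1 mm/s.

1610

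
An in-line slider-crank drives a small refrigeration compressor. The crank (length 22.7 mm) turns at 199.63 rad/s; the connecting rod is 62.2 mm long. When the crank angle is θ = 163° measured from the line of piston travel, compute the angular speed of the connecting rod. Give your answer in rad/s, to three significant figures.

70.1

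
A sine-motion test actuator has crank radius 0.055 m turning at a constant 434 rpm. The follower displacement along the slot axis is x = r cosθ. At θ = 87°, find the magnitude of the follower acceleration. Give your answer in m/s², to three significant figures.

ω = 45.45 rad/s (from 434 rpm).
x = r cosθ ⇒ ẍ = −rω² cosθ (ω constant).
|a| = rω²|cosθ| = 0.055·(45.45)²·|cos 87°| = 5.9457 m/s².

5.95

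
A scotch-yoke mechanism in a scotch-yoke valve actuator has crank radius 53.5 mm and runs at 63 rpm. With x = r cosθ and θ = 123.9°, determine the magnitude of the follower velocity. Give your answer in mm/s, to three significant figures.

293

ω = 6.597 rad/s (from 63 rpm).
x = r cosθ ⇒ ẋ = −rω sinθ.
|v| = rω|sinθ| = 0.0535·6.597·|sin 123.9°| = 0.29296 m/s = 292.96 mm/s.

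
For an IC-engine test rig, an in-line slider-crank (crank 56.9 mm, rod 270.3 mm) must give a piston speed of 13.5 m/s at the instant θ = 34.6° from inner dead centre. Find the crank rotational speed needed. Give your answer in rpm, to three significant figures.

3400

For an in-line slider-crank, |v_piston| = rω|sinθ|·[1 + r cosθ/√(L² − r² sin²θ)].
With r = 0.0569 m, L = 0.2703 m, θ = 34.6°: the bracketed kinematic factor |dx/dθ| = 0.037949 m.
ω = v/|dx/dθ| = 13.5/0.037949 = 355.74 rad/s.
N = 60ω/(2π) = 3397 rpm.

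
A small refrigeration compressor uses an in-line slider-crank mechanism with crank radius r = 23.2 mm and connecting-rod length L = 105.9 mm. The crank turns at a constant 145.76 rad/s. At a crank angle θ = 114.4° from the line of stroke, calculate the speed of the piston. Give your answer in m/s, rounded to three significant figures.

ω = 145.8 rad/s
For an in-line slider-crank, x = r cosθ + √(L² − r² sin²θ), so v = −rω sinθ·[1 + r cosθ/√(L² − r² sin²θ)].
With r = 0.0232 m, L = 0.1059 m, θ = 114.4°: √(L² − r² sin²θ) = 0.10377 m.
v = −0.0232·145.8·0.91068·[1 + 0.0232·-0.41310/0.10377] = -2.7952 m/s.
|v| = 2.7952 m/s.

2.80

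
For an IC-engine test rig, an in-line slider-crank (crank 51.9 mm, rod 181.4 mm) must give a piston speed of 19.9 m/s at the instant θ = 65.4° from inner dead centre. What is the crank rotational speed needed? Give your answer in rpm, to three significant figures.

3580

For an in-line slider-crank, |v_piston| = rω|sinθ|·[1 + r cosθ/√(L² − r² sin²θ)].
With r = 0.0519 m, L = 0.1814 m, θ = 65.4°: the bracketed kinematic factor |dx/dθ| = 0.05301 m.
ω = v/|dx/dθ| = 19.9/0.05301 = 375.4 rad/s.
N = 60ω/(2π) = 3584.8 rpm.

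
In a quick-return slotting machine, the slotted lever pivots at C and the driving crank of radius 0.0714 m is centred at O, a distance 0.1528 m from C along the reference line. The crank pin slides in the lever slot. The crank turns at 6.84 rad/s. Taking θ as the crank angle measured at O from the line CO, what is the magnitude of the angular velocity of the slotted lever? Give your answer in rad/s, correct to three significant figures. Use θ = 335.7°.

2.13

ω = 6.84 rad/s
Crank pin A relative to C: A = (d + r cosθ, r sinθ); lever angle φ = atan2(r sinθ, d + r cosθ).
Differentiating tanφ: φ̇ = rω(d cosθ + r)/(d² + r² + 2dr cosθ).
d² + r² + 2dr cosθ = |CA|² = 0.0483325 m²;  d cosθ + r = +0.21066 m.
|ω_lever| = |0.0714·6.84·+0.21066| / 0.0483325 = 2.1286 rad/s.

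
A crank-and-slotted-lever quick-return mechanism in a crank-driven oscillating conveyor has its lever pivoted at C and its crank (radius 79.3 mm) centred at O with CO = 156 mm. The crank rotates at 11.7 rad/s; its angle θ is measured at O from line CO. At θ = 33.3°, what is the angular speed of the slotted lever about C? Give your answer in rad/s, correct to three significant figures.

ω = 11.7 rad/s
Crank pin A relative to C: A = (d + r cosθ, r sinθ); lever angle φ = atan2(r sinθ, d + r cosθ).
Differentiating tanφ: φ̇ = rω(d cosθ + r)/(d² + r² + 2dr cosθ).
d² + r² + 2dr cosθ = |CA|² = 0.0513037 m²;  d cosθ + r = +0.20969 m.
|ω_lever| = |0.0793·11.7·+0.20969| / 0.0513037 = 3.7921 rad/s.

3.79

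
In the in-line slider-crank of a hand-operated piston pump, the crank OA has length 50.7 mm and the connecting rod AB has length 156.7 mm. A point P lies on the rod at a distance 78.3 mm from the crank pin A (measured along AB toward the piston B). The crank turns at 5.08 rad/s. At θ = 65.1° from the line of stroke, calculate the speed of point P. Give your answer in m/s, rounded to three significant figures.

0.256

ω = 5.08 rad/s.  Crank-pin speed |V_A| = rω = 0.25756 m/s, perpendicular to OA.
Rod angle: sinφ = −(r/L) sinθ ⇒ φ = -17.066°; ω_rod = −rω cosθ/√(L²−r²sin²θ) = -0.7239 rad/s.
V_P = V_A + ω_rod × AP, with AP = 0.0783 m along the rod.
Components: V_Px = −rω sinθ − a·ω_rod·sinφ = -0.25025 m/s;  V_Py = rω cosθ + a·ω_rod·cosφ = +0.054255 m/s.
|V_P| = √(V_Px² + V_Py²) = 0.25606 m/s.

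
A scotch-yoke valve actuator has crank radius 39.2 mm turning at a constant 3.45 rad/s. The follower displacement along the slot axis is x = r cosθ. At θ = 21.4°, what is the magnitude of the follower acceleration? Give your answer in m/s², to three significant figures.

0.434

ω = 3.45 rad/s
x = r cosθ ⇒ ẍ = −rω² cosθ (ω constant).
|a| = rω²|cosθ| = 0.0392·(3.45)²·|cos 21.4°| = 0.43441 m/s².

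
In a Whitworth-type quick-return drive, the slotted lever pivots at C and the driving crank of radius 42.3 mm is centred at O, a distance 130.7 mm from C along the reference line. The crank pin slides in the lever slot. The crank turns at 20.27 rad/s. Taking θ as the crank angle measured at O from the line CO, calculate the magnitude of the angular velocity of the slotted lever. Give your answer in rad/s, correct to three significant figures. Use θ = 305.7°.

4.01

ω = 20.27 rad/s
Crank pin A relative to C: A = (d + r cosθ, r sinθ); lever angle φ = atan2(r sinθ, d + r cosθ).
Differentiating tanφ: φ̇ = rω(d cosθ + r)/(d² + r² + 2dr cosθ).
d² + r² + 2dr cosθ = |CA|² = 0.0253241 m²;  d cosθ + r = +0.11857 m.
|ω_lever| = |0.0423·20.27·+0.11857| / 0.0253241 = 4.0145 rad/s.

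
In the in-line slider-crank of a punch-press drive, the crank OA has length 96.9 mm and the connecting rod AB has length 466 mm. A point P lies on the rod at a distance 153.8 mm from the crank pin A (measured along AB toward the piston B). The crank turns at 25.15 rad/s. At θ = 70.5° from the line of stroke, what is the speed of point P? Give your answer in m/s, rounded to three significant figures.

ω = 25.15 rad/s.  Crank-pin speed |V_A| = rω = 2.437 m/s, perpendicular to OA.
Rod angle: sinφ = −(r/L) sinθ ⇒ φ = -11.304°; ω_rod = −rω cosθ/√(L²−r²sin²θ) = -1.7802 rad/s.
V_P = V_A + ω_rod × AP, with AP = 0.1538 m along the rod.
Components: V_Px = −rω sinθ − a·ω_rod·sinφ = -2.3509 m/s;  V_Py = rω cosθ + a·ω_rod·cosφ = +0.54501 m/s.
|V_P| = √(V_Px² + V_Py²) = 2.4133 m/s.

2.41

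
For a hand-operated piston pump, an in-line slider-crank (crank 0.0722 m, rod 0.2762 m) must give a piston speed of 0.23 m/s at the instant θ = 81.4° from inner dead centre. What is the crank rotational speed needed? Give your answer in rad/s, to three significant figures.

For an in-line slider-crank, |v_piston| = rω|sinθ|·[1 + r cosθ/√(L² − r² sin²θ)].
With r = 0.0722 m, L = 0.2762 m, θ = 81.4°: the bracketed kinematic factor |dx/dθ| = 0.074277 m.
ω = v/|dx/dθ| = 0.23/0.074277 = 3.0965 rad/s.

3.10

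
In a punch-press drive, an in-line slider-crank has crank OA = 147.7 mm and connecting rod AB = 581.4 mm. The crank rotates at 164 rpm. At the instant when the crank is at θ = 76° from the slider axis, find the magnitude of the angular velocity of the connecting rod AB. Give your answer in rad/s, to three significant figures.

ω = 17.17 rad/s (converted from 164 rpm).
The rod makes angle φ with the slider axis where L sinφ = r sinθ; differentiating, L cosφ·φ̇ = r ω cosθ.
L cosφ = √(L² − r² sin²θ) = 0.56346 m.
|ω_rod| = r ω |cosθ| / √(L² − r² sin²θ) = 0.1477·17.17·0.24192/0.56346 = 1.0891 rad/s.

1.09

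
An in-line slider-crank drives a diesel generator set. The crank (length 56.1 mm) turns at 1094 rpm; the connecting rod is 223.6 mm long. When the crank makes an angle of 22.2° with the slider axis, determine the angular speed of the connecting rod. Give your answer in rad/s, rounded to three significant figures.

ω = 114.6 rad/s (converted from 1094 rpm).
The rod makes angle φ with the slider axis where L sinφ = r sinθ; differentiating, L cosφ·φ̇ = r ω cosθ.
L cosφ = √(L² − r² sin²θ) = 0.22259 m.
|ω_rod| = r ω |cosθ| / √(L² − r² sin²θ) = 0.0561·114.6·0.92587/0.22259 = 26.733 rad/s.

26.7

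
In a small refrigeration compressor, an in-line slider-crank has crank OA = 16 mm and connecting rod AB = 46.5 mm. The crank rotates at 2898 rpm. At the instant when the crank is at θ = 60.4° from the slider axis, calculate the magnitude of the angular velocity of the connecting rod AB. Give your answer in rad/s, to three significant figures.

ω = 303.5 rad/s (converted from 2898 rpm).
The rod makes angle φ with the slider axis where L sinφ = r sinθ; differentiating, L cosφ·φ̇ = r ω cosθ.
L cosφ = √(L² − r² sin²θ) = 0.04437 m.
|ω_rod| = r ω |cosθ| / √(L² − r² sin²θ) = 0.016·303.5·0.49394/0.04437 = 54.055 rad/s.

54.1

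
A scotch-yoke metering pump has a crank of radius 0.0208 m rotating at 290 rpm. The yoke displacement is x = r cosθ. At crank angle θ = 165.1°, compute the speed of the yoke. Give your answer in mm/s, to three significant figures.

162

ω = 30.37 rad/s (from 290 rpm).
x = r cosθ ⇒ ẋ = −rω sinθ.
|v| = rω|sinθ| = 0.0208·30.37·|sin 165.1°| = 0.16242 m/s = 162.42 mm/s.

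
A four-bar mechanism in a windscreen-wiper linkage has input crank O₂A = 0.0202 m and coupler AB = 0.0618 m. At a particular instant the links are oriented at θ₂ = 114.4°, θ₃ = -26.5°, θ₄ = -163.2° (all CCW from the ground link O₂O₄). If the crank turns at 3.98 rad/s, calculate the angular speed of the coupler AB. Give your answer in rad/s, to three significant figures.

1.88

ω₂ = 3.98 rad/s
Differentiating the loop-closure r₂e^{iθ₂}+r₃e^{iθ₃}=r₁+r₄e^{iθ₄} gives r₂ω₂e^{iθ₂}+r₃ω₃e^{iθ₃}=r₄ω₄e^{iθ₄}.
Eliminating the other unknown: ω₃ = r₂ω₂ sin(θ₄−θ₂) / [r₃ sin(θ₃−θ₄)].
Numerator sine = +0.99122; denominator sine = +0.68582.
Result = 0.0202·3.98·(+0.99122) / (0.0618·(+0.68582)) = +1.8802 rad/s; magnitude 1.8802 rad/s.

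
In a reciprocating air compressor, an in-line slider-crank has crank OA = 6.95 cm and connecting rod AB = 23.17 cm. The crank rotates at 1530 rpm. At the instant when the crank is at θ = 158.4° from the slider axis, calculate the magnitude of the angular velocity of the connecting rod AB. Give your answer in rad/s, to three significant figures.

45.0

ω = 160.2 rad/s (converted from 1530 rpm).
The rod makes angle φ with the slider axis where L sinφ = r sinθ; differentiating, L cosφ·φ̇ = r ω cosθ.
L cosφ = √(L² − r² sin²θ) = 0.23028 m.
|ω_rod| = r ω |cosθ| / √(L² − r² sin²θ) = 0.0695·160.2·0.92978/0.23028 = 44.959 rad/s.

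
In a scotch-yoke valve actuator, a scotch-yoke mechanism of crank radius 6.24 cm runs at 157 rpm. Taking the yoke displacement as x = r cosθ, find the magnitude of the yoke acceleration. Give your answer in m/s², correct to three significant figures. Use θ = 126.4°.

10.0

ω = 16.44 rad/s (from 157 rpm).
x = r cosθ ⇒ ẍ = −rω² cosθ (ω constant).
|a| = rω²|cosθ| = 0.0624·(16.44)²·|cos 126.4°| = 10.009 m/s².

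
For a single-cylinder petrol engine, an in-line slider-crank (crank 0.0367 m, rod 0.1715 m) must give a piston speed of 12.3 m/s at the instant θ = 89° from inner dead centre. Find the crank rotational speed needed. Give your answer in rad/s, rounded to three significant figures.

For an in-line slider-crank, |v_piston| = rω|sinθ|·[1 + r cosθ/√(L² − r² sin²θ)].
With r = 0.0367 m, L = 0.1715 m, θ = 89°: the bracketed kinematic factor |dx/dθ| = 0.036835 m.
ω = v/|dx/dθ| = 12.3/0.036835 = 333.92 rad/s.

334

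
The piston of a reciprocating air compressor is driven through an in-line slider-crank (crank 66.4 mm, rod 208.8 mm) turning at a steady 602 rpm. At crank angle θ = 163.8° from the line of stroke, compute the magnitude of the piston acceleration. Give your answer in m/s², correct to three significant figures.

182

ω = 2π·602/60 = 63.04 rad/s
x(θ) = r cosθ + √(L² − r² sin²θ); with ω constant, a = ω²·d²x/dθ².
d²x/dθ² = −r cosθ − r²(cos2θ)/√u − r⁴ sin²2θ/(4u^{3/2}),  u = L² − r² sin²θ = 0.0432543 m².
Substituting r = 0.0664 m, L = 0.2088 m, θ = 163.8°: d²x/dθ² = +0.045709 m.
a = ω²·d²x/dθ² = (63.04)²·(+0.045709) = +181.66 m/s²;  |a| = 181.66 m/s².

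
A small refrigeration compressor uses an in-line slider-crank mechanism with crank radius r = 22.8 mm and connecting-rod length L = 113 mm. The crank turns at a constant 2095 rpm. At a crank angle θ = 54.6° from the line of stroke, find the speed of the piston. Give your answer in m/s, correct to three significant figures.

ω = 2π·2095/60 = 219.4 rad/s
For an in-line slider-crank, x = r cosθ + √(L² − r² sin²θ), so v = −rω sinθ·[1 + r cosθ/√(L² − r² sin²θ)].
With r = 0.0228 m, L = 0.113 m, θ = 54.6°: √(L² − r² sin²θ) = 0.11146 m.
v = −0.0228·219.4·0.81513·[1 + 0.0228·0.57928/0.11146] = -4.5604 m/s.
|v| = 4.5604 m/s.

4.56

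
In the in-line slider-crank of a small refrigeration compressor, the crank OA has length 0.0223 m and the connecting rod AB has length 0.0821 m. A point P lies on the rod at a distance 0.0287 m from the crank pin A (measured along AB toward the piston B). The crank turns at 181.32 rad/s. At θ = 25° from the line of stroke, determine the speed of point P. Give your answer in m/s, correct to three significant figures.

3.02

ω = 181.3 rad/s.  Crank-pin speed |V_A| = rω = 4.0434 m/s, perpendicular to OA.
Rod angle: sinφ = −(r/L) sinθ ⇒ φ = -6.592°; ω_rod = −rω cosθ/√(L²−r²sin²θ) = -44.933 rad/s.
V_P = V_A + ω_rod × AP, with AP = 0.0287 m along the rod.
Components: V_Px = −rω sinθ − a·ω_rod·sinφ = -1.8569 m/s;  V_Py = rω cosθ + a·ω_rod·cosφ = +2.3836 m/s.
|V_P| = √(V_Px² + V_Py²) = 3.0215 m/s.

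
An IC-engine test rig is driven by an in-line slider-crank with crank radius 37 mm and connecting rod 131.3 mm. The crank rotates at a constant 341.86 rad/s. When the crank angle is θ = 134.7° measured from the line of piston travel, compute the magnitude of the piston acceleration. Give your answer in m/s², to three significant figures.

3030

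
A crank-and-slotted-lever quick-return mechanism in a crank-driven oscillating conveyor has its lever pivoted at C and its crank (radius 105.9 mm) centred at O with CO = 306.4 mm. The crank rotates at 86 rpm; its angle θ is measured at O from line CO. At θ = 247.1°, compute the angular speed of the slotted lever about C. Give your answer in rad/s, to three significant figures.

0.159

ω = 9.006 rad/s (from 86 rpm).
Crank pin A relative to C: A = (d + r cosθ, r sinθ); lever angle φ = atan2(r sinθ, d + r cosθ).
Differentiating tanφ: φ̇ = rω(d cosθ + r)/(d² + r² + 2dr cosθ).
d² + r² + 2dr cosθ = |CA|² = 0.0798434 m²;  d cosθ + r = -0.013328 m.
|ω_lever| = |0.1059·9.006·-0.013328| / 0.0798434 = 0.1592 rad/s.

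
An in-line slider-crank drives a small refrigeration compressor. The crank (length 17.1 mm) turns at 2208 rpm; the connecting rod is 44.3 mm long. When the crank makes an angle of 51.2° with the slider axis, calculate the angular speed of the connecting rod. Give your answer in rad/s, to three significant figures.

ω = 231.2 rad/s (converted from 2208 rpm).
The rod makes angle φ with the slider axis where L sinφ = r sinθ; differentiating, L cosφ·φ̇ = r ω cosθ.
L cosφ = √(L² − r² sin²θ) = 0.042248 m.
|ω_rod| = r ω |cosθ| / √(L² − r² sin²θ) = 0.0171·231.2·0.62660/0.042248 = 58.642 rad/s.

58.6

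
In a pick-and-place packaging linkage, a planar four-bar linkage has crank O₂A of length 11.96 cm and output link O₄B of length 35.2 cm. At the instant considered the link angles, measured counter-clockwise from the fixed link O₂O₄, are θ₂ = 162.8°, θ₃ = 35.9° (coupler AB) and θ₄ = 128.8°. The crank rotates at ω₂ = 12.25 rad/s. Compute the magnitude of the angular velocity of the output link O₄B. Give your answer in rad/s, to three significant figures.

3.33

ω₂ = 12.25 rad/s
Differentiating the loop-closure r₂e^{iθ₂}+r₃e^{iθ₃}=r₁+r₄e^{iθ₄} gives r₂ω₂e^{iθ₂}+r₃ω₃e^{iθ₃}=r₄ω₄e^{iθ₄}.
Eliminating the other unknown: ω₄ = r₂ω₂ sin(θ₂−θ₃) / [r₄ sin(θ₄−θ₃)].
Numerator sine = +0.79968; denominator sine = +0.99872.
Result = 0.1196·12.25·(+0.79968) / (0.352·(+0.99872)) = +3.3327 rad/s; magnitude 3.3327 rad/s.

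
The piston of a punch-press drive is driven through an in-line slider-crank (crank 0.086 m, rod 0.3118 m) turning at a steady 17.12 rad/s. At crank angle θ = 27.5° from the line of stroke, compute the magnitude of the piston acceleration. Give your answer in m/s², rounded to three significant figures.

26.5

ω = 17.12 rad/s
x(θ) = r cosθ + √(L² − r² sin²θ); with ω constant, a = ω²·d²x/dθ².
d²x/dθ² = −r cosθ − r²(cos2θ)/√u − r⁴ sin²2θ/(4u^{3/2}),  u = L² − r² sin²θ = 0.0956423 m².
Substituting r = 0.086 m, L = 0.3118 m, θ = 27.5°: d²x/dθ² = -0.09031 m.
a = ω²·d²x/dθ² = (17.12)²·(-0.09031) = -26.469 m/s²;  |a| = 26.469 m/s².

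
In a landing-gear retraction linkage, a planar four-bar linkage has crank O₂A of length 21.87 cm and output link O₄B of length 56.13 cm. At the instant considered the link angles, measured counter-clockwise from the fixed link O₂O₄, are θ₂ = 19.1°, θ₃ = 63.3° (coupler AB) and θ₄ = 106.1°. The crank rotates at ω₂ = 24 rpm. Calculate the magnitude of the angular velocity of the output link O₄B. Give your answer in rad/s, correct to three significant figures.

1.00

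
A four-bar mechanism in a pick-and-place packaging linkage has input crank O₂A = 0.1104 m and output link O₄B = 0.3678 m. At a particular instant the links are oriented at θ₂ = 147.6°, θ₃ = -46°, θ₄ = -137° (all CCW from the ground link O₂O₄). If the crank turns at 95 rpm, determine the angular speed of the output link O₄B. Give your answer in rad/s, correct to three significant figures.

0.702

ω₂ = 9.948 rad/s (from 95 rpm).
Differentiating the loop-closure r₂e^{iθ₂}+r₃e^{iθ₃}=r₁+r₄e^{iθ₄} gives r₂ω₂e^{iθ₂}+r₃ω₃e^{iθ₃}=r₄ω₄e^{iθ₄}.
Eliminating the other unknown: ω₄ = r₂ω₂ sin(θ₂−θ₃) / [r₄ sin(θ₄−θ₃)].
Numerator sine = -0.23514; denominator sine = -0.99985.
Result = 0.1104·9.948·(-0.23514) / (0.3678·(-0.99985)) = +0.70227 rad/s; magnitude 0.70227 rad/s.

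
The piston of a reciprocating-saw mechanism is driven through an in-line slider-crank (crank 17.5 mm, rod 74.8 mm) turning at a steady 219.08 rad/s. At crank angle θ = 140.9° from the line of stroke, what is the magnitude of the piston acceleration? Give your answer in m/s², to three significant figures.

ω = 219.1 rad/s
x(θ) = r cosθ + √(L² − r² sin²θ); with ω constant, a = ω²·d²x/dθ².
d²x/dθ² = −r cosθ − r²(cos2θ)/√u − r⁴ sin²2θ/(4u^{3/2}),  u = L² − r² sin²θ = 0.00547323 m².
Substituting r = 0.0175 m, L = 0.0748 m, θ = 140.9°: d²x/dθ² = +0.012679 m.
a = ω²·d²x/dθ² = (219.1)²·(+0.012679) = +608.53 m/s²;  |a| = 608.53 m/s².

609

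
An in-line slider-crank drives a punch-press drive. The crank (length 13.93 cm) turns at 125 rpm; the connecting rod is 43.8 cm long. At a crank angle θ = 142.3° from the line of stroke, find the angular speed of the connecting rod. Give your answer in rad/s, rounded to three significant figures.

ω = 13.09 rad/s (converted from 125 rpm).
The rod makes angle φ with the slider axis where L sinφ = r sinθ; differentiating, L cosφ·φ̇ = r ω cosθ.
L cosφ = √(L² − r² sin²θ) = 0.42964 m.
|ω_rod| = r ω |cosθ| / √(L² − r² sin²θ) = 0.1393·13.09·0.79122/0.42964 = 3.3581 rad/s.

3.36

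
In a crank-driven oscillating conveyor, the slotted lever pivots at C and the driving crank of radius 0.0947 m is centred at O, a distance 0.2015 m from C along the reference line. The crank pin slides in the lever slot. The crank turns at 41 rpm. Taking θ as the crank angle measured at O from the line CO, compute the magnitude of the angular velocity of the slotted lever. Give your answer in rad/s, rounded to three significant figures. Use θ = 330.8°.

1.33

ω = 4.294 rad/s (from 41 rpm).
Crank pin A relative to C: A = (d + r cosθ, r sinθ); lever angle φ = atan2(r sinθ, d + r cosθ).
Differentiating tanφ: φ̇ = rω(d cosθ + r)/(d² + r² + 2dr cosθ).
d² + r² + 2dr cosθ = |CA|² = 0.0828846 m²;  d cosθ + r = +0.27059 m.
|ω_lever| = |0.0947·4.294·+0.27059| / 0.0828846 = 1.3274 rad/s.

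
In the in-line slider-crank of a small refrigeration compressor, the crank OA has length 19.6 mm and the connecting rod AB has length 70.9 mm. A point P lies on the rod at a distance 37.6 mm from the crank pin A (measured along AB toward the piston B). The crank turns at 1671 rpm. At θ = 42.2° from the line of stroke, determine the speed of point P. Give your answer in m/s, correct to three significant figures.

ω = 175 rad/s.  Crank-pin speed |V_A| = rω = 3.4297 m/s, perpendicular to OA.
Rod angle: sinφ = −(r/L) sinθ ⇒ φ = -10.702°; ω_rod = −rω cosθ/√(L²−r²sin²θ) = -36.47 rad/s.
V_P = V_A + ω_rod × AP, with AP = 0.0376 m along the rod.
Components: V_Px = −rω sinθ − a·ω_rod·sinφ = -2.5585 m/s;  V_Py = rω cosθ + a·ω_rod·cosφ = +1.1933 m/s.
|V_P| = √(V_Px² + V_Py²) = 2.8231 m/s.

2.82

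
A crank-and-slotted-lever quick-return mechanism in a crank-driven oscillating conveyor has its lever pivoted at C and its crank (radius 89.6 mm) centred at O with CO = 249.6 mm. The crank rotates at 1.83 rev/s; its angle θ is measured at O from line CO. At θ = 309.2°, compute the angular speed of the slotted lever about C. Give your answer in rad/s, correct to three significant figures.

ω = 11.5 rad/s (from 1.83 rev/s).
Crank pin A relative to C: A = (d + r cosθ, r sinθ); lever angle φ = atan2(r sinθ, d + r cosθ).
Differentiating tanφ: φ̇ = rω(d cosθ + r)/(d² + r² + 2dr cosθ).
d² + r² + 2dr cosθ = |CA|² = 0.0985979 m²;  d cosθ + r = +0.24735 m.
|ω_lever| = |0.0896·11.5·+0.24735| / 0.0985979 = 2.5846 rad/s.

2.58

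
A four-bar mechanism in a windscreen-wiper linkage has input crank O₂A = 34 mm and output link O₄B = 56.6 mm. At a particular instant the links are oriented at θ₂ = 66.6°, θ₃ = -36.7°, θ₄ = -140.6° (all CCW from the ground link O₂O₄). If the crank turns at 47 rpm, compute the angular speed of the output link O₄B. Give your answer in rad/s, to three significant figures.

ω₂ = 4.922 rad/s (from 47 rpm).
Differentiating the loop-closure r₂e^{iθ₂}+r₃e^{iθ₃}=r₁+r₄e^{iθ₄} gives r₂ω₂e^{iθ₂}+r₃ω₃e^{iθ₃}=r₄ω₄e^{iθ₄}.
Eliminating the other unknown: ω₄ = r₂ω₂ sin(θ₂−θ₃) / [r₄ sin(θ₄−θ₃)].
Numerator sine = +0.97318; denominator sine = -0.97072.
Result = 0.034·4.922·(+0.97318) / (0.0566·(-0.97072)) = -2.9641 rad/s; magnitude 2.9641 rad/s.

2.96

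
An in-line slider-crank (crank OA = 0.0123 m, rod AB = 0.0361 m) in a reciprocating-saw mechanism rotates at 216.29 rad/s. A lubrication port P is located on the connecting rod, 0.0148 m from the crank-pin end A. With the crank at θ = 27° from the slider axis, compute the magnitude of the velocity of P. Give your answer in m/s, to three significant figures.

1.95

ω = 216.3 rad/s.  Crank-pin speed |V_A| = rω = 2.6604 m/s, perpendicular to OA.
Rod angle: sinφ = −(r/L) sinθ ⇒ φ = -8.898°; ω_rod = −rω cosθ/√(L²−r²sin²θ) = -66.462 rad/s.
V_P = V_A + ω_rod × AP, with AP = 0.0148 m along the rod.
Components: V_Px = −rω sinθ − a·ω_rod·sinφ = -1.3599 m/s;  V_Py = rω cosθ + a·ω_rod·cosφ = +1.3986 m/s.
|V_P| = √(V_Px² + V_Py²) = 1.9508 m/s.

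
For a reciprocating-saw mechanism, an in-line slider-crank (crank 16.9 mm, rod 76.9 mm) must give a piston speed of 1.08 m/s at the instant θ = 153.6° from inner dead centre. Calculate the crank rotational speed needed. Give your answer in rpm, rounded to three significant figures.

For an in-line slider-crank, |v_piston| = rω|sinθ|·[1 + r cosθ/√(L² − r² sin²θ)].
With r = 0.0169 m, L = 0.0769 m, θ = 153.6°: the bracketed kinematic factor |dx/dθ| = 0.006028 m.
ω = v/|dx/dθ| = 1.08/0.006028 = 179.16 rad/s.
N = 60ω/(2π) = 1710.9 rpm.

1710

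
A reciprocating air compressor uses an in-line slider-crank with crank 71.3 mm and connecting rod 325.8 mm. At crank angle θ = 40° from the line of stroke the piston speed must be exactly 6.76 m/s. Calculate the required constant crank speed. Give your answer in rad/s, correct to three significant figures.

126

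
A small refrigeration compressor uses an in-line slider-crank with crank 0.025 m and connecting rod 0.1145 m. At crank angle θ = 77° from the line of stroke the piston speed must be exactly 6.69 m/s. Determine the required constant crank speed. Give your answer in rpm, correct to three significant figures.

For an in-line slider-crank, |v_piston| = rω|sinθ|·[1 + r cosθ/√(L² − r² sin²θ)].
With r = 0.025 m, L = 0.1145 m, θ = 77°: the bracketed kinematic factor |dx/dθ| = 0.025584 m.
ω = v/|dx/dθ| = 6.69/0.025584 = 261.49 rad/s.
N = 60ω/(2π) = 2497.1 rpm.

2500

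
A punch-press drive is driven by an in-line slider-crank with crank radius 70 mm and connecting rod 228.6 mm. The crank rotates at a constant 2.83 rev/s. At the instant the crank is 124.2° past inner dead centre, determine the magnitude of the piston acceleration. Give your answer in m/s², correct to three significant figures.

ω = 2π·2.83 = 17.78 rad/s
x(θ) = r cosθ + √(L² − r² sin²θ); with ω constant, a = ω²·d²x/dθ².
d²x/dθ² = −r cosθ − r²(cos2θ)/√u − r⁴ sin²2θ/(4u^{3/2}),  u = L² − r² sin²θ = 0.0489061 m².
Substituting r = 0.07 m, L = 0.2286 m, θ = 124.2°: d²x/dθ² = +0.047023 m.
a = ω²·d²x/dθ² = (17.78)²·(+0.047023) = +14.868 m/s²;  |a| = 14.868 m/s².

14.9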